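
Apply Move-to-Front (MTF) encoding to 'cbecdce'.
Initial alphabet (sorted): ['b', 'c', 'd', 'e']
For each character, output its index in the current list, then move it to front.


MTF encoding:
'c': index 1 in ['b', 'c', 'd', 'e'] -> ['c', 'b', 'd', 'e']
'b': index 1 in ['c', 'b', 'd', 'e'] -> ['b', 'c', 'd', 'e']
'e': index 3 in ['b', 'c', 'd', 'e'] -> ['e', 'b', 'c', 'd']
'c': index 2 in ['e', 'b', 'c', 'd'] -> ['c', 'e', 'b', 'd']
'd': index 3 in ['c', 'e', 'b', 'd'] -> ['d', 'c', 'e', 'b']
'c': index 1 in ['d', 'c', 'e', 'b'] -> ['c', 'd', 'e', 'b']
'e': index 2 in ['c', 'd', 'e', 'b'] -> ['e', 'c', 'd', 'b']


Output: [1, 1, 3, 2, 3, 1, 2]


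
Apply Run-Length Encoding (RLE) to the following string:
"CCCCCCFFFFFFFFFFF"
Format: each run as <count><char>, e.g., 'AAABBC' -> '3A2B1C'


Scanning runs left to right:
  i=0: run of 'C' x 6 -> '6C'
  i=6: run of 'F' x 11 -> '11F'

RLE = 6C11F


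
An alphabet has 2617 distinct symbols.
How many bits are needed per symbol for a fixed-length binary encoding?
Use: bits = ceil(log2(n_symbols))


log2(2617) = 11.3537
Bracket: 2^11 = 2048 < 2617 <= 2^12 = 4096
So ceil(log2(2617)) = 12

bits = ceil(log2(2617)) = ceil(11.3537) = 12 bits


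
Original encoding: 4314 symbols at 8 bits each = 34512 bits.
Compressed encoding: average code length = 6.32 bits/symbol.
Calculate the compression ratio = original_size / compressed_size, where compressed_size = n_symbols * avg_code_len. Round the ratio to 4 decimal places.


original_size = n_symbols * orig_bits = 4314 * 8 = 34512 bits
compressed_size = n_symbols * avg_code_len = 4314 * 6.32 = 27264.48 bits
ratio = original_size / compressed_size = 34512 / 27264.48 = 1.2658

Compression ratio = 1.2658


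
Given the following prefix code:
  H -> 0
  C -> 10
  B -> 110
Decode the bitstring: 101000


Decoding step by step:
Bits 10 -> C
Bits 10 -> C
Bits 0 -> H
Bits 0 -> H


Decoded message: CCHH


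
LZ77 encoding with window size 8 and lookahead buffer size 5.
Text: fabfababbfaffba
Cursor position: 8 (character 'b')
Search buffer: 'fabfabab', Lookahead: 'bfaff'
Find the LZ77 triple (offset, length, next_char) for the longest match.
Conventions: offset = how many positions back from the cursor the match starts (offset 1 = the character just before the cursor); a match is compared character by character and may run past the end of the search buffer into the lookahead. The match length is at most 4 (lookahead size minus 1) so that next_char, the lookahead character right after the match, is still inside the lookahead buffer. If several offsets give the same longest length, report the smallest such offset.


Try each offset into the search buffer:
  offset=1 (pos 7, char 'b'): match length 1
  offset=2 (pos 6, char 'a'): match length 0
  offset=3 (pos 5, char 'b'): match length 1
  offset=4 (pos 4, char 'a'): match length 0
  offset=5 (pos 3, char 'f'): match length 0
  offset=6 (pos 2, char 'b'): match length 3
  offset=7 (pos 1, char 'a'): match length 0
  offset=8 (pos 0, char 'f'): match length 0
Longest match has length 3 at offset 6.
next_char = character at position 8 + 3 = 11 -> 'f'

Best match: offset=6, length=3 (matching 'bfa' starting at position 2)
LZ77 triple: (6, 3, 'f')


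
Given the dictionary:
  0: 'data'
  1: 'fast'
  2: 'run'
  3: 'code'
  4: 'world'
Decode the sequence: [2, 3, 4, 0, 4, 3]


Look up each index in the dictionary:
  2 -> 'run'
  3 -> 'code'
  4 -> 'world'
  0 -> 'data'
  4 -> 'world'
  3 -> 'code'

Decoded: "run code world data world code"


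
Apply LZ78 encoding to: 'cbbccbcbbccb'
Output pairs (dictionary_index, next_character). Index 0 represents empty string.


LZ78 encoding steps:
Dictionary: {0: ''}
Step 1: w='' (idx 0), next='c' -> output (0, 'c'), add 'c' as idx 1
Step 2: w='' (idx 0), next='b' -> output (0, 'b'), add 'b' as idx 2
Step 3: w='b' (idx 2), next='c' -> output (2, 'c'), add 'bc' as idx 3
Step 4: w='c' (idx 1), next='b' -> output (1, 'b'), add 'cb' as idx 4
Step 5: w='cb' (idx 4), next='b' -> output (4, 'b'), add 'cbb' as idx 5
Step 6: w='c' (idx 1), next='c' -> output (1, 'c'), add 'cc' as idx 6
Step 7: w='b' (idx 2), end of input -> output (2, '')


Encoded: [(0, 'c'), (0, 'b'), (2, 'c'), (1, 'b'), (4, 'b'), (1, 'c'), (2, '')]


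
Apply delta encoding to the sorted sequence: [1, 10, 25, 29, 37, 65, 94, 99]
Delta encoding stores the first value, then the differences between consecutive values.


First value: 1
Deltas:
  10 - 1 = 9
  25 - 10 = 15
  29 - 25 = 4
  37 - 29 = 8
  65 - 37 = 28
  94 - 65 = 29
  99 - 94 = 5


Delta encoded: [1, 9, 15, 4, 8, 28, 29, 5]


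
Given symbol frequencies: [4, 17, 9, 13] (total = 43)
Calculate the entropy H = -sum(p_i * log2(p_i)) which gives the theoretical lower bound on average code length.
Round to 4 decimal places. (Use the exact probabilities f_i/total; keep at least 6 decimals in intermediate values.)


Per-symbol terms -p_i * log2(p_i) with p_i = f_i/43:
  p = 4/43 = 0.093023: log2(p) = -3.426265, -p*log2(p) = 0.318722
  p = 17/43 = 0.395349: log2(p) = -1.338802, -p*log2(p) = 0.529294
  p = 9/43 = 0.209302: log2(p) = -2.256340, -p*log2(p) = 0.472257
  p = 13/43 = 0.302326: log2(p) = -1.725825, -p*log2(p) = 0.521761
H = 0.318722 + 0.529294 + 0.472257 + 0.521761 = 1.842034

H = 1.842 bits/symbol


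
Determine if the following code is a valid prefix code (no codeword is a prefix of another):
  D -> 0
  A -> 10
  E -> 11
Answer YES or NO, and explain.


Checking each pair (does one codeword prefix another?):
  D='0' vs A='10': no prefix
  D='0' vs E='11': no prefix
  A='10' vs D='0': no prefix
  A='10' vs E='11': no prefix
  E='11' vs D='0': no prefix
  E='11' vs A='10': no prefix
No violation found over all pairs.

YES -- this is a valid prefix code. No codeword is a prefix of any other codeword.


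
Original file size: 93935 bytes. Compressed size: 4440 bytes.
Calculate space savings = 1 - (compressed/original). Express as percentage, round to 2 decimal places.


ratio = compressed/original = 4440/93935 = 0.047267
savings = 1 - ratio = 1 - 0.047267 = 0.952733
as a percentage: 0.952733 * 100 = 95.27%

Space savings = 1 - 4440/93935 = 95.27%


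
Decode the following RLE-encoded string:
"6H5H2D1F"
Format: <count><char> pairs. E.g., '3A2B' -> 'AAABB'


Expanding each <count><char> pair:
  6H -> 'HHHHHH'
  5H -> 'HHHHH'
  2D -> 'DD'
  1F -> 'F'

Decoded = HHHHHHHHHHHDDF


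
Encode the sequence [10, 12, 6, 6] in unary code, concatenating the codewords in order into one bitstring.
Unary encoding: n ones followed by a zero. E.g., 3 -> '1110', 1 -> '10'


Encode each number as n ones followed by a terminating 0:
  10 -> 11111111110 (11 bits)
  12 -> 1111111111110 (13 bits)
  6 -> 1111110 (7 bits)
  6 -> 1111110 (7 bits)
Total length = 11 + 13 + 7 + 7 = 38 bits.

Unary([10, 12, 6, 6]) = 11111111110111111111111011111101111110 (38 bits)


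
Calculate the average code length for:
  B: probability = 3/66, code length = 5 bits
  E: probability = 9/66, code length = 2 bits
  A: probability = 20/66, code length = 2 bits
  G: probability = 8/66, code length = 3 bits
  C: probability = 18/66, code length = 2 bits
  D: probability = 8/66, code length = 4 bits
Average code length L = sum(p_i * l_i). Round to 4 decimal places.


Weighted contributions p_i * l_i:
  B: (3/66) * 5 = 15/66
  E: (9/66) * 2 = 18/66
  A: (20/66) * 2 = 40/66
  G: (8/66) * 3 = 24/66
  C: (18/66) * 2 = 36/66
  D: (8/66) * 4 = 32/66
Sum = (15 + 18 + 40 + 24 + 36 + 32)/66 = 165/66

L = 165/66 = 2.5000 bits/symbol


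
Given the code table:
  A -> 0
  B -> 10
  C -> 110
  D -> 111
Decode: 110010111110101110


Decoding:
110 -> C
0 -> A
10 -> B
111 -> D
110 -> C
10 -> B
111 -> D
0 -> A


Result: CABDCBDA


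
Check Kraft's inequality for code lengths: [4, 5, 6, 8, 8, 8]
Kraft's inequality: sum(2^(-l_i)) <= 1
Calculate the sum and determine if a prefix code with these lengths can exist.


Sum = 2^(-4) + 2^(-5) + 2^(-6) + 2^(-8) + 2^(-8) + 2^(-8)
    = 0.0625 + 0.03125 + 0.015625 + 0.00390625 + 0.00390625 + 0.00390625
    = 31/256 = 0.12109375
Since 0.12109375 <= 1, Kraft's inequality IS satisfied.
A prefix code with these lengths CAN exist.

Kraft sum = 0.12109375. Satisfied.


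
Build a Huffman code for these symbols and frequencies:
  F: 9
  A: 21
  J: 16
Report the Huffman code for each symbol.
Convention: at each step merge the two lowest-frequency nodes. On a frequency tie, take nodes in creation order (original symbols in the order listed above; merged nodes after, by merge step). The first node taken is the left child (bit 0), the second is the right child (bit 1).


Huffman tree construction:
Step 1: Merge F(9) + J(16) = 25
Step 2: Merge A(21) + (F+J)(25) = 46
Read each symbol's code off the tree from the root (left child = 0, right child = 1).

Codes:
  F: 10 (length 2)
  A: 0 (length 1)
  J: 11 (length 2)
Average code length: 71/46 = 1.5435 bits/symbol


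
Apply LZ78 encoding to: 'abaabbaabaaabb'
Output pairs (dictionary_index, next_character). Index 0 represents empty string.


LZ78 encoding steps:
Dictionary: {0: ''}
Step 1: w='' (idx 0), next='a' -> output (0, 'a'), add 'a' as idx 1
Step 2: w='' (idx 0), next='b' -> output (0, 'b'), add 'b' as idx 2
Step 3: w='a' (idx 1), next='a' -> output (1, 'a'), add 'aa' as idx 3
Step 4: w='b' (idx 2), next='b' -> output (2, 'b'), add 'bb' as idx 4
Step 5: w='aa' (idx 3), next='b' -> output (3, 'b'), add 'aab' as idx 5
Step 6: w='aa' (idx 3), next='a' -> output (3, 'a'), add 'aaa' as idx 6
Step 7: w='bb' (idx 4), end of input -> output (4, '')


Encoded: [(0, 'a'), (0, 'b'), (1, 'a'), (2, 'b'), (3, 'b'), (3, 'a'), (4, '')]


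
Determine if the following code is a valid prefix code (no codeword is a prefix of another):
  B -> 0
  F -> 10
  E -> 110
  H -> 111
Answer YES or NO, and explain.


Checking each pair (does one codeword prefix another?):
  B='0' vs F='10': no prefix
  B='0' vs E='110': no prefix
  B='0' vs H='111': no prefix
  F='10' vs B='0': no prefix
  F='10' vs E='110': no prefix
  F='10' vs H='111': no prefix
  E='110' vs B='0': no prefix
  E='110' vs F='10': no prefix
  E='110' vs H='111': no prefix
  H='111' vs B='0': no prefix
  H='111' vs F='10': no prefix
  H='111' vs E='110': no prefix
No violation found over all pairs.

YES -- this is a valid prefix code. No codeword is a prefix of any other codeword.


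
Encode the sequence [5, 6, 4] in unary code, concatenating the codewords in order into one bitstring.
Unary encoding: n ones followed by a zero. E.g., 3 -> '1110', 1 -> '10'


Encode each number as n ones followed by a terminating 0:
  5 -> 111110 (6 bits)
  6 -> 1111110 (7 bits)
  4 -> 11110 (5 bits)
Total length = 6 + 7 + 5 = 18 bits.

Unary([5, 6, 4]) = 111110111111011110 (18 bits)


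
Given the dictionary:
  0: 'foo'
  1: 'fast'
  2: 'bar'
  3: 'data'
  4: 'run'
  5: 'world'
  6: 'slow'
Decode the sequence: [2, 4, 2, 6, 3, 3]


Look up each index in the dictionary:
  2 -> 'bar'
  4 -> 'run'
  2 -> 'bar'
  6 -> 'slow'
  3 -> 'data'
  3 -> 'data'

Decoded: "bar run bar slow data data"


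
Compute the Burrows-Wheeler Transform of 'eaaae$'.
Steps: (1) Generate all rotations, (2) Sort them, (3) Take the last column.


Rotations (sorted):
  0: $eaaae -> last char: e
  1: aaae$e -> last char: e
  2: aae$ea -> last char: a
  3: ae$eaa -> last char: a
  4: e$eaaa -> last char: a
  5: eaaae$ -> last char: $


BWT = eeaaa$


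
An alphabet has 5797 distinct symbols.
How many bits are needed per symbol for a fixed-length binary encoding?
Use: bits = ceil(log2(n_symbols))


log2(5797) = 12.5011
Bracket: 2^12 = 4096 < 5797 <= 2^13 = 8192
So ceil(log2(5797)) = 13

bits = ceil(log2(5797)) = ceil(12.5011) = 13 bits


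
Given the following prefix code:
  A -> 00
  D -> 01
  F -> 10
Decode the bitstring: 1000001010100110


Decoding step by step:
Bits 10 -> F
Bits 00 -> A
Bits 00 -> A
Bits 10 -> F
Bits 10 -> F
Bits 10 -> F
Bits 01 -> D
Bits 10 -> F


Decoded message: FAAFFFDF


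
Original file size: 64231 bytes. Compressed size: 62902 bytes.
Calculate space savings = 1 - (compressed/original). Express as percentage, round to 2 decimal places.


ratio = compressed/original = 62902/64231 = 0.979309
savings = 1 - ratio = 1 - 0.979309 = 0.020691
as a percentage: 0.020691 * 100 = 2.07%

Space savings = 1 - 62902/64231 = 2.07%


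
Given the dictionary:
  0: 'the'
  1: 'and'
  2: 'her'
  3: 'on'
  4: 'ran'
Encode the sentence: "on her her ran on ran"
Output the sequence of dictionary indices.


Look up each word in the dictionary:
  'on' -> 3
  'her' -> 2
  'her' -> 2
  'ran' -> 4
  'on' -> 3
  'ran' -> 4

Encoded: [3, 2, 2, 4, 3, 4]


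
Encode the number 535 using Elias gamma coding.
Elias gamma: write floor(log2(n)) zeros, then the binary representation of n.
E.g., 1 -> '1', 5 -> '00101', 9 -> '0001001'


num_bits = floor(log2(535)) + 1 = 10
leading_zeros = num_bits - 1 = 9
binary(535) = 1000010111

Elias gamma(535) = '000000000' + '1000010111' = 0000000001000010111 (19 bits)


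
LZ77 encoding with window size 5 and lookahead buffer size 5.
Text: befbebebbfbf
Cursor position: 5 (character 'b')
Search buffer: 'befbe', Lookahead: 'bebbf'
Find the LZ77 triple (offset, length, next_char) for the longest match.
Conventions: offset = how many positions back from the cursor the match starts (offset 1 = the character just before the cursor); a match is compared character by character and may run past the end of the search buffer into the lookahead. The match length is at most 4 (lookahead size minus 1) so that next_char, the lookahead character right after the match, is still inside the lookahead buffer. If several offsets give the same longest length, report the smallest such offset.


Try each offset into the search buffer:
  offset=1 (pos 4, char 'e'): match length 0
  offset=2 (pos 3, char 'b'): match length 3
  offset=3 (pos 2, char 'f'): match length 0
  offset=4 (pos 1, char 'e'): match length 0
  offset=5 (pos 0, char 'b'): match length 2
Longest match has length 3 at offset 2.
next_char = character at position 5 + 3 = 8 -> 'b'

Best match: offset=2, length=3 (matching 'beb' starting at position 3)
LZ77 triple: (2, 3, 'b')


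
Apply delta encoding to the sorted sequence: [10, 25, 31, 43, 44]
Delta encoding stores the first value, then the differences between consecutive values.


First value: 10
Deltas:
  25 - 10 = 15
  31 - 25 = 6
  43 - 31 = 12
  44 - 43 = 1


Delta encoded: [10, 15, 6, 12, 1]


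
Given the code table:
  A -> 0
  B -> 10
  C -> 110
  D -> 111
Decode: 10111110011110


Decoding:
10 -> B
111 -> D
110 -> C
0 -> A
111 -> D
10 -> B


Result: BDCADB


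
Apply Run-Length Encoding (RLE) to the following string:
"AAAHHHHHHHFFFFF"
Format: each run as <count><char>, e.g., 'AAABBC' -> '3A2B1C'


Scanning runs left to right:
  i=0: run of 'A' x 3 -> '3A'
  i=3: run of 'H' x 7 -> '7H'
  i=10: run of 'F' x 5 -> '5F'

RLE = 3A7H5F


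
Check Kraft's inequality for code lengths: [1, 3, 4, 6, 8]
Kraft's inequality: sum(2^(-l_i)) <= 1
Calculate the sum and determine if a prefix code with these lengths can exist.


Sum = 2^(-1) + 2^(-3) + 2^(-4) + 2^(-6) + 2^(-8)
    = 0.5 + 0.125 + 0.0625 + 0.015625 + 0.00390625
    = 181/256 = 0.70703125
Since 0.70703125 <= 1, Kraft's inequality IS satisfied.
A prefix code with these lengths CAN exist.

Kraft sum = 0.70703125. Satisfied.


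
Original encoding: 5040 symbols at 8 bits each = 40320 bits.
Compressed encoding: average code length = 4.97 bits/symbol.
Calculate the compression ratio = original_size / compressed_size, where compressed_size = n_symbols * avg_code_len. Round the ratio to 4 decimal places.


original_size = n_symbols * orig_bits = 5040 * 8 = 40320 bits
compressed_size = n_symbols * avg_code_len = 5040 * 4.97 = 25048.8 bits
ratio = original_size / compressed_size = 40320 / 25048.8 = 1.6097

Compression ratio = 1.6097


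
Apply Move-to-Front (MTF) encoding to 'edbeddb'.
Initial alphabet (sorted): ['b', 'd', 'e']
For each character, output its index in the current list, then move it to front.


MTF encoding:
'e': index 2 in ['b', 'd', 'e'] -> ['e', 'b', 'd']
'd': index 2 in ['e', 'b', 'd'] -> ['d', 'e', 'b']
'b': index 2 in ['d', 'e', 'b'] -> ['b', 'd', 'e']
'e': index 2 in ['b', 'd', 'e'] -> ['e', 'b', 'd']
'd': index 2 in ['e', 'b', 'd'] -> ['d', 'e', 'b']
'd': index 0 in ['d', 'e', 'b'] -> ['d', 'e', 'b']
'b': index 2 in ['d', 'e', 'b'] -> ['b', 'd', 'e']


Output: [2, 2, 2, 2, 2, 0, 2]


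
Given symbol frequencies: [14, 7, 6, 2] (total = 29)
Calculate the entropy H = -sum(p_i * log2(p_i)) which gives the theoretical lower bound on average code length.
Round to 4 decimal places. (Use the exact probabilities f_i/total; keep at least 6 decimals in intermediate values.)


Per-symbol terms -p_i * log2(p_i) with p_i = f_i/29:
  p = 14/29 = 0.482759: log2(p) = -1.050626, -p*log2(p) = 0.507199
  p = 7/29 = 0.241379: log2(p) = -2.050626, -p*log2(p) = 0.494979
  p = 6/29 = 0.206897: log2(p) = -2.273018, -p*log2(p) = 0.470280
  p = 2/29 = 0.068966: log2(p) = -3.857981, -p*log2(p) = 0.266068
H = 0.507199 + 0.494979 + 0.470280 + 0.266068 = 1.738526

H = 1.7385 bits/symbol


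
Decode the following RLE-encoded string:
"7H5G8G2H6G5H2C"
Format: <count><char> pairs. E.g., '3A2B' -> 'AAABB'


Expanding each <count><char> pair:
  7H -> 'HHHHHHH'
  5G -> 'GGGGG'
  8G -> 'GGGGGGGG'
  2H -> 'HH'
  6G -> 'GGGGGG'
  5H -> 'HHHHH'
  2C -> 'CC'

Decoded = HHHHHHHGGGGGGGGGGGGGHHGGGGGGHHHHHCC


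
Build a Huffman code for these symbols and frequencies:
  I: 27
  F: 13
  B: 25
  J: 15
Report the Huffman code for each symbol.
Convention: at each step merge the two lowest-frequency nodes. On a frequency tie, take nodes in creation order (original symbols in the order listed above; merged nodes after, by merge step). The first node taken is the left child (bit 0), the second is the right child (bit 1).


Huffman tree construction:
Step 1: Merge F(13) + J(15) = 28
Step 2: Merge B(25) + I(27) = 52
Step 3: Merge (F+J)(28) + (B+I)(52) = 80
Read each symbol's code off the tree from the root (left child = 0, right child = 1).

Codes:
  I: 11 (length 2)
  F: 00 (length 2)
  B: 10 (length 2)
  J: 01 (length 2)
Average code length: 160/80 = 2.0000 bits/symbol


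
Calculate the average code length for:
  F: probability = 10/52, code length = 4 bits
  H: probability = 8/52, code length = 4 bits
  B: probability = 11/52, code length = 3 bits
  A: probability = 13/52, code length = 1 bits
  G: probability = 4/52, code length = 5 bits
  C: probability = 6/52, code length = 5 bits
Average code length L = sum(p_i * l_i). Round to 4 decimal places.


Weighted contributions p_i * l_i:
  F: (10/52) * 4 = 40/52
  H: (8/52) * 4 = 32/52
  B: (11/52) * 3 = 33/52
  A: (13/52) * 1 = 13/52
  G: (4/52) * 5 = 20/52
  C: (6/52) * 5 = 30/52
Sum = (40 + 32 + 33 + 13 + 20 + 30)/52 = 168/52

L = 168/52 = 3.2308 bits/symbol


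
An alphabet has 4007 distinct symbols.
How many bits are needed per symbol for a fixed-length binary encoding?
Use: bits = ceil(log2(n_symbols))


log2(4007) = 11.9683
Bracket: 2^11 = 2048 < 4007 <= 2^12 = 4096
So ceil(log2(4007)) = 12

bits = ceil(log2(4007)) = ceil(11.9683) = 12 bits


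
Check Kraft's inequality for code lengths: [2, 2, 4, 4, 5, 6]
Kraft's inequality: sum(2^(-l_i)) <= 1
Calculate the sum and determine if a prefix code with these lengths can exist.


Sum = 2^(-2) + 2^(-2) + 2^(-4) + 2^(-4) + 2^(-5) + 2^(-6)
    = 0.25 + 0.25 + 0.0625 + 0.0625 + 0.03125 + 0.015625
    = 43/64 = 0.671875
Since 0.671875 <= 1, Kraft's inequality IS satisfied.
A prefix code with these lengths CAN exist.

Kraft sum = 0.671875. Satisfied.


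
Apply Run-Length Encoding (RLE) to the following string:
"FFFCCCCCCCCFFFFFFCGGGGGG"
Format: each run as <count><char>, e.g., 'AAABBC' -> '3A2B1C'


Scanning runs left to right:
  i=0: run of 'F' x 3 -> '3F'
  i=3: run of 'C' x 8 -> '8C'
  i=11: run of 'F' x 6 -> '6F'
  i=17: run of 'C' x 1 -> '1C'
  i=18: run of 'G' x 6 -> '6G'

RLE = 3F8C6F1C6G


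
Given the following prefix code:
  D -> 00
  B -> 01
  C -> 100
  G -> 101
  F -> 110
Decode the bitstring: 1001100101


Decoding step by step:
Bits 100 -> C
Bits 110 -> F
Bits 01 -> B
Bits 01 -> B


Decoded message: CFBB


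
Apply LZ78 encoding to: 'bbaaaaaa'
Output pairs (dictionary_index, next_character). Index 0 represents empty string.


LZ78 encoding steps:
Dictionary: {0: ''}
Step 1: w='' (idx 0), next='b' -> output (0, 'b'), add 'b' as idx 1
Step 2: w='b' (idx 1), next='a' -> output (1, 'a'), add 'ba' as idx 2
Step 3: w='' (idx 0), next='a' -> output (0, 'a'), add 'a' as idx 3
Step 4: w='a' (idx 3), next='a' -> output (3, 'a'), add 'aa' as idx 4
Step 5: w='aa' (idx 4), end of input -> output (4, '')


Encoded: [(0, 'b'), (1, 'a'), (0, 'a'), (3, 'a'), (4, '')]


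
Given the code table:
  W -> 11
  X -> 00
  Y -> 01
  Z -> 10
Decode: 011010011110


Decoding:
01 -> Y
10 -> Z
10 -> Z
01 -> Y
11 -> W
10 -> Z


Result: YZZYWZ


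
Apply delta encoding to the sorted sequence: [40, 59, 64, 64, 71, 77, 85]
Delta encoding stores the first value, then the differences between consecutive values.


First value: 40
Deltas:
  59 - 40 = 19
  64 - 59 = 5
  64 - 64 = 0
  71 - 64 = 7
  77 - 71 = 6
  85 - 77 = 8


Delta encoded: [40, 19, 5, 0, 7, 6, 8]


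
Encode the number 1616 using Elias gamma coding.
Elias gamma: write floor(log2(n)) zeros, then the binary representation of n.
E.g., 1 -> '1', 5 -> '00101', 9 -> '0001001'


num_bits = floor(log2(1616)) + 1 = 11
leading_zeros = num_bits - 1 = 10
binary(1616) = 11001010000

Elias gamma(1616) = '0000000000' + '11001010000' = 000000000011001010000 (21 bits)


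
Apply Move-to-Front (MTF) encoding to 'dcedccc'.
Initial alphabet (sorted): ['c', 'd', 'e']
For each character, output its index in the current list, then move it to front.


MTF encoding:
'd': index 1 in ['c', 'd', 'e'] -> ['d', 'c', 'e']
'c': index 1 in ['d', 'c', 'e'] -> ['c', 'd', 'e']
'e': index 2 in ['c', 'd', 'e'] -> ['e', 'c', 'd']
'd': index 2 in ['e', 'c', 'd'] -> ['d', 'e', 'c']
'c': index 2 in ['d', 'e', 'c'] -> ['c', 'd', 'e']
'c': index 0 in ['c', 'd', 'e'] -> ['c', 'd', 'e']
'c': index 0 in ['c', 'd', 'e'] -> ['c', 'd', 'e']


Output: [1, 1, 2, 2, 2, 0, 0]


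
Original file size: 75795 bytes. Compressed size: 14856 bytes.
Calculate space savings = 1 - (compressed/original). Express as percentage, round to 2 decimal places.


ratio = compressed/original = 14856/75795 = 0.196002
savings = 1 - ratio = 1 - 0.196002 = 0.803998
as a percentage: 0.803998 * 100 = 80.4%

Space savings = 1 - 14856/75795 = 80.4%


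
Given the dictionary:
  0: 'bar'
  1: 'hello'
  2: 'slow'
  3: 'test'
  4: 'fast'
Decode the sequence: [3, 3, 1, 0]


Look up each index in the dictionary:
  3 -> 'test'
  3 -> 'test'
  1 -> 'hello'
  0 -> 'bar'

Decoded: "test test hello bar"


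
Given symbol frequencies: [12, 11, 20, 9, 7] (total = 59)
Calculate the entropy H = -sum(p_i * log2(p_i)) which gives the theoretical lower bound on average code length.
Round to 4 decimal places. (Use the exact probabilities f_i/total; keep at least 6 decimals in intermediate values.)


Per-symbol terms -p_i * log2(p_i) with p_i = f_i/59:
  p = 12/59 = 0.203390: log2(p) = -2.297681, -p*log2(p) = 0.467325
  p = 11/59 = 0.186441: log2(p) = -2.423211, -p*log2(p) = 0.451785
  p = 20/59 = 0.338983: log2(p) = -1.560715, -p*log2(p) = 0.529056
  p = 9/59 = 0.152542: log2(p) = -2.712718, -p*log2(p) = 0.413804
  p = 7/59 = 0.118644: log2(p) = -3.075288, -p*log2(p) = 0.364865
H = 0.467325 + 0.451785 + 0.529056 + 0.413804 + 0.364865 = 2.226835

H = 2.2268 bits/symbol


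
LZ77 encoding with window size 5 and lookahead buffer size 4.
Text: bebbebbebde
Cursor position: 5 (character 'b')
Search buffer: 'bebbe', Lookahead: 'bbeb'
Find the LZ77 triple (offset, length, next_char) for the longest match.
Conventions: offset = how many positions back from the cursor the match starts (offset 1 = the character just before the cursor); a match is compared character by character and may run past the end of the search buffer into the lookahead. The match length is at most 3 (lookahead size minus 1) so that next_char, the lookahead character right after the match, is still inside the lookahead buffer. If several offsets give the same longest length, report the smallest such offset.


Try each offset into the search buffer:
  offset=1 (pos 4, char 'e'): match length 0
  offset=2 (pos 3, char 'b'): match length 1
  offset=3 (pos 2, char 'b'): match length 3
  offset=4 (pos 1, char 'e'): match length 0
  offset=5 (pos 0, char 'b'): match length 1
Longest match has length 3 at offset 3.
next_char = character at position 5 + 3 = 8 -> 'b'

Best match: offset=3, length=3 (matching 'bbe' starting at position 2)
LZ77 triple: (3, 3, 'b')


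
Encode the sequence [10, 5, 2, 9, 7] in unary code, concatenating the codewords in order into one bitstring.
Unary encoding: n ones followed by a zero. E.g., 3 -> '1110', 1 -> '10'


Encode each number as n ones followed by a terminating 0:
  10 -> 11111111110 (11 bits)
  5 -> 111110 (6 bits)
  2 -> 110 (3 bits)
  9 -> 1111111110 (10 bits)
  7 -> 11111110 (8 bits)
Total length = 11 + 6 + 3 + 10 + 8 = 38 bits.

Unary([10, 5, 2, 9, 7]) = 11111111110111110110111111111011111110 (38 bits)


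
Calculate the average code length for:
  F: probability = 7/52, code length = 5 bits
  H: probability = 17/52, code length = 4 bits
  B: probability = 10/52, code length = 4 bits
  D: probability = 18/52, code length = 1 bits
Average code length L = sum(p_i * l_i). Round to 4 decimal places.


Weighted contributions p_i * l_i:
  F: (7/52) * 5 = 35/52
  H: (17/52) * 4 = 68/52
  B: (10/52) * 4 = 40/52
  D: (18/52) * 1 = 18/52
Sum = (35 + 68 + 40 + 18)/52 = 161/52

L = 161/52 = 3.0962 bits/symbol


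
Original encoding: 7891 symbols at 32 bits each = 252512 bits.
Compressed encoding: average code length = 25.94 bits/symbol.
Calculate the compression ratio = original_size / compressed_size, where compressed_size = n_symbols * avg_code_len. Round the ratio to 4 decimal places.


original_size = n_symbols * orig_bits = 7891 * 32 = 252512 bits
compressed_size = n_symbols * avg_code_len = 7891 * 25.94 = 204692.54 bits
ratio = original_size / compressed_size = 252512 / 204692.54 = 1.2336

Compression ratio = 1.2336


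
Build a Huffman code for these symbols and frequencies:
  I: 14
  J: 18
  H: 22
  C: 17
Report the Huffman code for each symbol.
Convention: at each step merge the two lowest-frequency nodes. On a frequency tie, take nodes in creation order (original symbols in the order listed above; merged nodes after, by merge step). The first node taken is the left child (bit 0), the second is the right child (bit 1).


Huffman tree construction:
Step 1: Merge I(14) + C(17) = 31
Step 2: Merge J(18) + H(22) = 40
Step 3: Merge (I+C)(31) + (J+H)(40) = 71
Read each symbol's code off the tree from the root (left child = 0, right child = 1).

Codes:
  I: 00 (length 2)
  J: 10 (length 2)
  H: 11 (length 2)
  C: 01 (length 2)
Average code length: 142/71 = 2.0000 bits/symbol


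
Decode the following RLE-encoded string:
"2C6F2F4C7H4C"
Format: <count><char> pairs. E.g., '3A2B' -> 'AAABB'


Expanding each <count><char> pair:
  2C -> 'CC'
  6F -> 'FFFFFF'
  2F -> 'FF'
  4C -> 'CCCC'
  7H -> 'HHHHHHH'
  4C -> 'CCCC'

Decoded = CCFFFFFFFFCCCCHHHHHHHCCCC


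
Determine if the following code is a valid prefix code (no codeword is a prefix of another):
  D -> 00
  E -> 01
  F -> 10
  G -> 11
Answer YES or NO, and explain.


Checking each pair (does one codeword prefix another?):
  D='00' vs E='01': no prefix
  D='00' vs F='10': no prefix
  D='00' vs G='11': no prefix
  E='01' vs D='00': no prefix
  E='01' vs F='10': no prefix
  E='01' vs G='11': no prefix
  F='10' vs D='00': no prefix
  F='10' vs E='01': no prefix
  F='10' vs G='11': no prefix
  G='11' vs D='00': no prefix
  G='11' vs E='01': no prefix
  G='11' vs F='10': no prefix
No violation found over all pairs.

YES -- this is a valid prefix code. No codeword is a prefix of any other codeword.


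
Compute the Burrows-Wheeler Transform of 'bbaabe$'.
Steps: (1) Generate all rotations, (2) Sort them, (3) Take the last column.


Rotations (sorted):
  0: $bbaabe -> last char: e
  1: aabe$bb -> last char: b
  2: abe$bba -> last char: a
  3: baabe$b -> last char: b
  4: bbaabe$ -> last char: $
  5: be$bbaa -> last char: a
  6: e$bbaab -> last char: b


BWT = ebab$ab


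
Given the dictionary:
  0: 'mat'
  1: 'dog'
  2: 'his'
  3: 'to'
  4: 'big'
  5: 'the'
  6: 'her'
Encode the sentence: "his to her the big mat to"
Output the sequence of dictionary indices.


Look up each word in the dictionary:
  'his' -> 2
  'to' -> 3
  'her' -> 6
  'the' -> 5
  'big' -> 4
  'mat' -> 0
  'to' -> 3

Encoded: [2, 3, 6, 5, 4, 0, 3]


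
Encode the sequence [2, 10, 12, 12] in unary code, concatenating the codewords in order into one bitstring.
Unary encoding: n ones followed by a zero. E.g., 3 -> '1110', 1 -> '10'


Encode each number as n ones followed by a terminating 0:
  2 -> 110 (3 bits)
  10 -> 11111111110 (11 bits)
  12 -> 1111111111110 (13 bits)
  12 -> 1111111111110 (13 bits)
Total length = 3 + 11 + 13 + 13 = 40 bits.

Unary([2, 10, 12, 12]) = 1101111111111011111111111101111111111110 (40 bits)


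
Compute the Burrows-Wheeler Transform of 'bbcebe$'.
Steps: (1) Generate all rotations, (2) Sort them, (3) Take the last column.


Rotations (sorted):
  0: $bbcebe -> last char: e
  1: bbcebe$ -> last char: $
  2: bcebe$b -> last char: b
  3: be$bbce -> last char: e
  4: cebe$bb -> last char: b
  5: e$bbceb -> last char: b
  6: ebe$bbc -> last char: c


BWT = e$bebbc


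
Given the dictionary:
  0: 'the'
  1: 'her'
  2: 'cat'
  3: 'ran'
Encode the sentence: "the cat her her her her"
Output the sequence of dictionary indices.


Look up each word in the dictionary:
  'the' -> 0
  'cat' -> 2
  'her' -> 1
  'her' -> 1
  'her' -> 1
  'her' -> 1

Encoded: [0, 2, 1, 1, 1, 1]


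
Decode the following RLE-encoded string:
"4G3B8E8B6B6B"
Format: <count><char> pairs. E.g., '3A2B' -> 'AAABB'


Expanding each <count><char> pair:
  4G -> 'GGGG'
  3B -> 'BBB'
  8E -> 'EEEEEEEE'
  8B -> 'BBBBBBBB'
  6B -> 'BBBBBB'
  6B -> 'BBBBBB'

Decoded = GGGGBBBEEEEEEEEBBBBBBBBBBBBBBBBBBBB


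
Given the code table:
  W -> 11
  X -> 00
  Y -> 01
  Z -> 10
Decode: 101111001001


Decoding:
10 -> Z
11 -> W
11 -> W
00 -> X
10 -> Z
01 -> Y


Result: ZWWXZY


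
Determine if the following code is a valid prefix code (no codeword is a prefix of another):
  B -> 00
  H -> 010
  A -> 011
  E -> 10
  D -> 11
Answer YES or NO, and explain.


Checking each pair (does one codeword prefix another?):
  B='00' vs H='010': no prefix
  B='00' vs A='011': no prefix
  B='00' vs E='10': no prefix
  B='00' vs D='11': no prefix
  H='010' vs B='00': no prefix
  H='010' vs A='011': no prefix
  H='010' vs E='10': no prefix
  H='010' vs D='11': no prefix
  A='011' vs B='00': no prefix
  A='011' vs H='010': no prefix
  A='011' vs E='10': no prefix
  A='011' vs D='11': no prefix
  E='10' vs B='00': no prefix
  E='10' vs H='010': no prefix
  E='10' vs A='011': no prefix
  E='10' vs D='11': no prefix
  D='11' vs B='00': no prefix
  D='11' vs H='010': no prefix
  D='11' vs A='011': no prefix
  D='11' vs E='10': no prefix
No violation found over all pairs.

YES -- this is a valid prefix code. No codeword is a prefix of any other codeword.


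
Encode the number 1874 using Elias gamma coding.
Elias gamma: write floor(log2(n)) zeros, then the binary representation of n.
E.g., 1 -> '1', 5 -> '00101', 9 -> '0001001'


num_bits = floor(log2(1874)) + 1 = 11
leading_zeros = num_bits - 1 = 10
binary(1874) = 11101010010

Elias gamma(1874) = '0000000000' + '11101010010' = 000000000011101010010 (21 bits)


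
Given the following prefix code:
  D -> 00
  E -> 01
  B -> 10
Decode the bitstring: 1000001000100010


Decoding step by step:
Bits 10 -> B
Bits 00 -> D
Bits 00 -> D
Bits 10 -> B
Bits 00 -> D
Bits 10 -> B
Bits 00 -> D
Bits 10 -> B


Decoded message: BDDBDBDB


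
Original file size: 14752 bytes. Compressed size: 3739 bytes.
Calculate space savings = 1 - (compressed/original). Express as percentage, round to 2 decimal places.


ratio = compressed/original = 3739/14752 = 0.253457
savings = 1 - ratio = 1 - 0.253457 = 0.746543
as a percentage: 0.746543 * 100 = 74.65%

Space savings = 1 - 3739/14752 = 74.65%


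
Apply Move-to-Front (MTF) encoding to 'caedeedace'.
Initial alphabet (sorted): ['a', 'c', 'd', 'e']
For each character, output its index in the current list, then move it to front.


MTF encoding:
'c': index 1 in ['a', 'c', 'd', 'e'] -> ['c', 'a', 'd', 'e']
'a': index 1 in ['c', 'a', 'd', 'e'] -> ['a', 'c', 'd', 'e']
'e': index 3 in ['a', 'c', 'd', 'e'] -> ['e', 'a', 'c', 'd']
'd': index 3 in ['e', 'a', 'c', 'd'] -> ['d', 'e', 'a', 'c']
'e': index 1 in ['d', 'e', 'a', 'c'] -> ['e', 'd', 'a', 'c']
'e': index 0 in ['e', 'd', 'a', 'c'] -> ['e', 'd', 'a', 'c']
'd': index 1 in ['e', 'd', 'a', 'c'] -> ['d', 'e', 'a', 'c']
'a': index 2 in ['d', 'e', 'a', 'c'] -> ['a', 'd', 'e', 'c']
'c': index 3 in ['a', 'd', 'e', 'c'] -> ['c', 'a', 'd', 'e']
'e': index 3 in ['c', 'a', 'd', 'e'] -> ['e', 'c', 'a', 'd']


Output: [1, 1, 3, 3, 1, 0, 1, 2, 3, 3]


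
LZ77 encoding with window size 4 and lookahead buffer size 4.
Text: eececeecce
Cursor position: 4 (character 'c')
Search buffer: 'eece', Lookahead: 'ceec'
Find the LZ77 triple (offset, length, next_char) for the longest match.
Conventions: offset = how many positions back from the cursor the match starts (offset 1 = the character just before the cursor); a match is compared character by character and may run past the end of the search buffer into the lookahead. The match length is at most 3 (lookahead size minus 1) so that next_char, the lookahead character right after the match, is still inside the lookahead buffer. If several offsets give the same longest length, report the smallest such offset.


Try each offset into the search buffer:
  offset=1 (pos 3, char 'e'): match length 0
  offset=2 (pos 2, char 'c'): match length 2
  offset=3 (pos 1, char 'e'): match length 0
  offset=4 (pos 0, char 'e'): match length 0
Longest match has length 2 at offset 2.
next_char = character at position 4 + 2 = 6 -> 'e'

Best match: offset=2, length=2 (matching 'ce' starting at position 2)
LZ77 triple: (2, 2, 'e')


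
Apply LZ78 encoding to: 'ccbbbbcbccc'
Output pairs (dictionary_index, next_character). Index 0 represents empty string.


LZ78 encoding steps:
Dictionary: {0: ''}
Step 1: w='' (idx 0), next='c' -> output (0, 'c'), add 'c' as idx 1
Step 2: w='c' (idx 1), next='b' -> output (1, 'b'), add 'cb' as idx 2
Step 3: w='' (idx 0), next='b' -> output (0, 'b'), add 'b' as idx 3
Step 4: w='b' (idx 3), next='b' -> output (3, 'b'), add 'bb' as idx 4
Step 5: w='cb' (idx 2), next='c' -> output (2, 'c'), add 'cbc' as idx 5
Step 6: w='c' (idx 1), next='c' -> output (1, 'c'), add 'cc' as idx 6


Encoded: [(0, 'c'), (1, 'b'), (0, 'b'), (3, 'b'), (2, 'c'), (1, 'c')]


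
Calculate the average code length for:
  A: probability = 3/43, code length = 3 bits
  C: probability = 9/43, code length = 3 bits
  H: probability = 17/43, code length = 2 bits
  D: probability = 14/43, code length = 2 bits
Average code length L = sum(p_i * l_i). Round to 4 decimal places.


Weighted contributions p_i * l_i:
  A: (3/43) * 3 = 9/43
  C: (9/43) * 3 = 27/43
  H: (17/43) * 2 = 34/43
  D: (14/43) * 2 = 28/43
Sum = (9 + 27 + 34 + 28)/43 = 98/43

L = 98/43 = 2.2791 bits/symbol


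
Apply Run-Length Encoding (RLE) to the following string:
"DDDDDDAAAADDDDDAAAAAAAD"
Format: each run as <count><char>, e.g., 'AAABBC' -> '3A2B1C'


Scanning runs left to right:
  i=0: run of 'D' x 6 -> '6D'
  i=6: run of 'A' x 4 -> '4A'
  i=10: run of 'D' x 5 -> '5D'
  i=15: run of 'A' x 7 -> '7A'
  i=22: run of 'D' x 1 -> '1D'

RLE = 6D4A5D7A1D


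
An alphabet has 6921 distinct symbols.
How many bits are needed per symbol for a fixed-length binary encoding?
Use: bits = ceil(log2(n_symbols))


log2(6921) = 12.7568
Bracket: 2^12 = 4096 < 6921 <= 2^13 = 8192
So ceil(log2(6921)) = 13

bits = ceil(log2(6921)) = ceil(12.7568) = 13 bits


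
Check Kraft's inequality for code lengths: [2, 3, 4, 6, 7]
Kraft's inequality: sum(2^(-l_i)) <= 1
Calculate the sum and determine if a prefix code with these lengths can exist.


Sum = 2^(-2) + 2^(-3) + 2^(-4) + 2^(-6) + 2^(-7)
    = 0.25 + 0.125 + 0.0625 + 0.015625 + 0.0078125
    = 59/128 = 0.4609375
Since 0.4609375 <= 1, Kraft's inequality IS satisfied.
A prefix code with these lengths CAN exist.

Kraft sum = 0.4609375. Satisfied.


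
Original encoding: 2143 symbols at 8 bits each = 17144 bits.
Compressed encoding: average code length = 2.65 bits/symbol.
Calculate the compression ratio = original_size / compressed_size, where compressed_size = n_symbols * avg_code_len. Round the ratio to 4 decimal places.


original_size = n_symbols * orig_bits = 2143 * 8 = 17144 bits
compressed_size = n_symbols * avg_code_len = 2143 * 2.65 = 5678.95 bits
ratio = original_size / compressed_size = 17144 / 5678.95 = 3.0189

Compression ratio = 3.0189


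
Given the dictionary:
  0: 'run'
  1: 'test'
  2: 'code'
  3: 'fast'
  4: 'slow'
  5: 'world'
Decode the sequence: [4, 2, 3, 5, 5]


Look up each index in the dictionary:
  4 -> 'slow'
  2 -> 'code'
  3 -> 'fast'
  5 -> 'world'
  5 -> 'world'

Decoded: "slow code fast world world"


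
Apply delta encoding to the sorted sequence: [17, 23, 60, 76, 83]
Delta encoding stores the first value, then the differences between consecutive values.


First value: 17
Deltas:
  23 - 17 = 6
  60 - 23 = 37
  76 - 60 = 16
  83 - 76 = 7


Delta encoded: [17, 6, 37, 16, 7]


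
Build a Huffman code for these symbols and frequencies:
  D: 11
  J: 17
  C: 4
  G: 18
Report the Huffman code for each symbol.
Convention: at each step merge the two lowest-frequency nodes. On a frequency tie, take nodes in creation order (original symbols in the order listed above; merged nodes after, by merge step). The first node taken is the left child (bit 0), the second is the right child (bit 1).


Huffman tree construction:
Step 1: Merge C(4) + D(11) = 15
Step 2: Merge (C+D)(15) + J(17) = 32
Step 3: Merge G(18) + ((C+D)+J)(32) = 50
Read each symbol's code off the tree from the root (left child = 0, right child = 1).

Codes:
  D: 101 (length 3)
  J: 11 (length 2)
  C: 100 (length 3)
  G: 0 (length 1)
Average code length: 97/50 = 1.9400 bits/symbol


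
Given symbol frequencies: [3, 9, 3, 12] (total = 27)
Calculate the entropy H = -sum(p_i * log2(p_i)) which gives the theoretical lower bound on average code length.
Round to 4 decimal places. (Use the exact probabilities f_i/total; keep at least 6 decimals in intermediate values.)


Per-symbol terms -p_i * log2(p_i) with p_i = f_i/27:
  p = 3/27 = 0.111111: log2(p) = -3.169925, -p*log2(p) = 0.352214
  p = 9/27 = 0.333333: log2(p) = -1.584963, -p*log2(p) = 0.528321
  p = 3/27 = 0.111111: log2(p) = -3.169925, -p*log2(p) = 0.352214
  p = 12/27 = 0.444444: log2(p) = -1.169925, -p*log2(p) = 0.519967
H = 0.352214 + 0.528321 + 0.352214 + 0.519967 = 1.752716

H = 1.7527 bits/symbol


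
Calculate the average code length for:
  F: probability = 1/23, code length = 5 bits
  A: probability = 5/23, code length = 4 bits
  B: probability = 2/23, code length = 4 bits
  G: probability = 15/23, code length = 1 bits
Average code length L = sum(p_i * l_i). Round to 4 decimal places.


Weighted contributions p_i * l_i:
  F: (1/23) * 5 = 5/23
  A: (5/23) * 4 = 20/23
  B: (2/23) * 4 = 8/23
  G: (15/23) * 1 = 15/23
Sum = (5 + 20 + 8 + 15)/23 = 48/23

L = 48/23 = 2.0870 bits/symbol


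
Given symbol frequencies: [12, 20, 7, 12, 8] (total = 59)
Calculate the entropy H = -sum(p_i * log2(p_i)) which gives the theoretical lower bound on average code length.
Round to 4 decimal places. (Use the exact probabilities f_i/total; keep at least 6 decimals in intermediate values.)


Per-symbol terms -p_i * log2(p_i) with p_i = f_i/59:
  p = 12/59 = 0.203390: log2(p) = -2.297681, -p*log2(p) = 0.467325
  p = 20/59 = 0.338983: log2(p) = -1.560715, -p*log2(p) = 0.529056
  p = 7/59 = 0.118644: log2(p) = -3.075288, -p*log2(p) = 0.364865
  p = 12/59 = 0.203390: log2(p) = -2.297681, -p*log2(p) = 0.467325
  p = 8/59 = 0.135593: log2(p) = -2.882643, -p*log2(p) = 0.390867
H = 0.467325 + 0.529056 + 0.364865 + 0.467325 + 0.390867 = 2.219438

H = 2.2194 bits/symbol
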